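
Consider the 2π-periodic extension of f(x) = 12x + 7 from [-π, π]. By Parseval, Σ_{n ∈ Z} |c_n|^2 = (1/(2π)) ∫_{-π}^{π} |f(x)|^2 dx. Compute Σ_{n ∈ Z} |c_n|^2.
Σ |c_n|^2 = 48π^2 + 49

Expand and integrate term by term over [-π, π]:
  ∫ (12x)^2 dx = 144·(2π^3/3); ∫ 2·12·(7)·x dx = 0 (odd integrand); ∫ 7^2 dx = 49·2π.
So (1/(2π)) ∫_{-π}^{π} (12x + 7)^2 dx = 144π^2/3 + 49 = 48π^2 + 49.
Parseval ⇒ Σ |c_n|^2 = 48π^2 + 49.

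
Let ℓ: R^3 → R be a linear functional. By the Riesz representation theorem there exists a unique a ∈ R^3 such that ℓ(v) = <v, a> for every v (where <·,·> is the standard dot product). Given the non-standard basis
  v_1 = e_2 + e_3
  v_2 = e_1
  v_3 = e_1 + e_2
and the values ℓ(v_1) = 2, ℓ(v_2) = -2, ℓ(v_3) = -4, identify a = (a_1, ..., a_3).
a = (-2, -2, 4)

Write a = (a_1, ..., a_3) in the standard basis. For each basis vector v_i, ℓ(v_i) = <v_i, a> is a linear equation in the a_j's. Collect the n equations into a matrix system V a = ℓ, where row i of V is v_i (expressed in the standard basis). Since V is invertible (lower-triangular with 1s on the diagonal, up to permutation), solve by back-substitution:
  V =
[[0, 1, 1],
 [1, 0, 0],
 [1, 1, 0]]
  V a = (2, -2, -4)
Solving gives a = (-2, -2, 4).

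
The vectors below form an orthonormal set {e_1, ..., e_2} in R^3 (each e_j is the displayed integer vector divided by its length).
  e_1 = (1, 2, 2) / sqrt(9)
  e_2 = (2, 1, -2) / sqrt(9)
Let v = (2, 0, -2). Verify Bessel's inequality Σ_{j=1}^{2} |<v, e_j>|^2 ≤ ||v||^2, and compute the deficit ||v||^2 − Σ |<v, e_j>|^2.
Σ |<v, e_j>|^2 = 68/9; ||v||^2 = 8; deficit = 4/9

Write each e_j = u_j / sqrt(<u_j, u_j>) where u_j is the displayed integer vector. Then <v, e_j> = <v, u_j> / sqrt(<u_j, u_j>), so |<v, e_j>|^2 = <v, u_j>^2 / <u_j, u_j>.
Coefficients: <v, e_1> = -2/sqrt(9), <v, e_2> = 8/sqrt(9).
Square and sum: Σ |<v, e_j>|^2 = 68/9.
Compute ||v||^2 = v·v = 8.
Deficit = 8 − 68/9 = 4/9 ≥ 0, confirming Bessel's inequality. (The deficit equals ||v − Σ <v,e_j> e_j||^2, the squared distance from v to span{e_j}.)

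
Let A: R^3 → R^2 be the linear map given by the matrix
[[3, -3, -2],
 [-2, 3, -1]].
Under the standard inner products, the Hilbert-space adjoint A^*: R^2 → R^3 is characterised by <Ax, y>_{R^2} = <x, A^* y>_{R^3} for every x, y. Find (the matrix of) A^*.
A^* = A^T =
[[3, -2],
 [-3, 3],
 [-2, -1]]

For real matrices with standard dot products, the defining identity <Ax, y> = <x, A^* y> gives (Ax)^T y = x^T (A^*) y, i.e. x^T A^T y = x^T (A^*) y. Since this holds for all x, y, we must have A^* = A^T. Therefore
A^* =
[[3, -2],
 [-3, 3],
 [-2, -1]].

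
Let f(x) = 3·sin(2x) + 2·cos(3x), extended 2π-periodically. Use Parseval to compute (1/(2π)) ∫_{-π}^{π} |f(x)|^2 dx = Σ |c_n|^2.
Σ |c_n|^2 = 13/2

Expand |f|^2 and use orthogonality of {sin(nx), cos(mx)} on [-π, π]:
  ∫_{-π}^{π} sin(nx)^2 dx = π, ∫ cos(mx)^2 dx = π, and cross terms integrate to 0.
So ∫_{-π}^{π} f(x)^2 dx = 3^2 · π + 2^2 · π = (9 + 4)π.
Divide by 2π: (9 + 4)/2 = 13/2.
By Parseval, this equals Σ |c_n|^2.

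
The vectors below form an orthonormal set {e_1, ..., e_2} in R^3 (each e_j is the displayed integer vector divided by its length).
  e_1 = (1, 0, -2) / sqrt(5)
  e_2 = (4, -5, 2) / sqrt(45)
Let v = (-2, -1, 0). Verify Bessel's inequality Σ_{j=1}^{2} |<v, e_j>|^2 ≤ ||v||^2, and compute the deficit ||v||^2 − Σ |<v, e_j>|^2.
Σ |<v, e_j>|^2 = 1; ||v||^2 = 5; deficit = 4

Write each e_j = u_j / sqrt(<u_j, u_j>) where u_j is the displayed integer vector. Then <v, e_j> = <v, u_j> / sqrt(<u_j, u_j>), so |<v, e_j>|^2 = <v, u_j>^2 / <u_j, u_j>.
Coefficients: <v, e_1> = -2/sqrt(5), <v, e_2> = -3/sqrt(45).
Square and sum: Σ |<v, e_j>|^2 = 1.
Compute ||v||^2 = v·v = 5.
Deficit = 5 − 1 = 4 ≥ 0, confirming Bessel's inequality. (The deficit equals ||v − Σ <v,e_j> e_j||^2, the squared distance from v to span{e_j}.)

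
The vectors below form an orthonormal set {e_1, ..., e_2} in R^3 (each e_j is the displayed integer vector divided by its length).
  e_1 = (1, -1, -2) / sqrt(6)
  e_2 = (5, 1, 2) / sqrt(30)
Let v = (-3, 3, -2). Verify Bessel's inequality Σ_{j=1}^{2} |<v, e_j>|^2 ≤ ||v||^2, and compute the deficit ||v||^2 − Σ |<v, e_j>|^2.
Σ |<v, e_j>|^2 = 46/5; ||v||^2 = 22; deficit = 64/5

Write each e_j = u_j / sqrt(<u_j, u_j>) where u_j is the displayed integer vector. Then <v, e_j> = <v, u_j> / sqrt(<u_j, u_j>), so |<v, e_j>|^2 = <v, u_j>^2 / <u_j, u_j>.
Coefficients: <v, e_1> = -2/sqrt(6), <v, e_2> = -16/sqrt(30).
Square and sum: Σ |<v, e_j>|^2 = 46/5.
Compute ||v||^2 = v·v = 22.
Deficit = 22 − 46/5 = 64/5 ≥ 0, confirming Bessel's inequality. (The deficit equals ||v − Σ <v,e_j> e_j||^2, the squared distance from v to span{e_j}.)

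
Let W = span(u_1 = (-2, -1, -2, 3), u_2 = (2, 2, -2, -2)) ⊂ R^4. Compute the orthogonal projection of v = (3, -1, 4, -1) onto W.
proj_W(v) = (27/28, -1/4, 109/28, -61/28)

Set up U = [u_1 | ... | u_2] ∈ R^(4×2). The projector onto W = col(U) is P = U (U^T U)^(-1) U^T.
Compute U^T U =
  [18, -8]
  [-8, 16],
and U^T v = (-16, -2).
Solve U^T U · c = U^T v for the coefficients: c = (-17/14, -41/56). The projection is proj_W(v) = U c.
Check: (v - proj_W(v)) · u_1 = 0  (should be 0).
Check: (v - proj_W(v)) · u_2 = 0  (should be 0).
Result: proj_W(v) = (27/28, -1/4, 109/28, -61/28).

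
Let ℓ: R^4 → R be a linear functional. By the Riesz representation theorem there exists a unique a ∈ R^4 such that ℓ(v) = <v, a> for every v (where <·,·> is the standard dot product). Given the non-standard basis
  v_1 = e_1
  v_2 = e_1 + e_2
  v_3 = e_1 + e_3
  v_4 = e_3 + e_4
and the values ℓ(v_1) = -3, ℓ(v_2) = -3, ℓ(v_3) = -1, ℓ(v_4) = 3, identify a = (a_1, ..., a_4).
a = (-3, 0, 2, 1)

Write a = (a_1, ..., a_4) in the standard basis. For each basis vector v_i, ℓ(v_i) = <v_i, a> is a linear equation in the a_j's. Collect the n equations into a matrix system V a = ℓ, where row i of V is v_i (expressed in the standard basis). Since V is invertible (lower-triangular with 1s on the diagonal, up to permutation), solve by back-substitution:
  V =
[[1, 0, 0, 0],
 [1, 1, 0, 0],
 [1, 0, 1, 0],
 [0, 0, 1, 1]]
  V a = (-3, -3, -1, 3)
Solving gives a = (-3, 0, 2, 1).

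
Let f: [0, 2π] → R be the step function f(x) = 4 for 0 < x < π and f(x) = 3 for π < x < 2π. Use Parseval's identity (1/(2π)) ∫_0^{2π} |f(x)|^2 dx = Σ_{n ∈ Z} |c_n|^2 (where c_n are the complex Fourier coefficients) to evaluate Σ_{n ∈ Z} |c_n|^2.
Σ |c_n|^2 = 25/2

Parseval equates the L^2 energy of f (normalised by 1/(2π)) with the ℓ^2 sum of its Fourier coefficients: (1/(2π)) ∫_0^{2π} |f|^2 = Σ |c_n|^2.
Compute the left side: (1/(2π)) [∫_0^π 4^2 dx + ∫_π^{2π} 3^2 dx] = (1/(2π)) · (16π + 9π) = (16 + 9)/2 = 25/2.
So Σ_{n ∈ Z} |c_n|^2 = 25/2.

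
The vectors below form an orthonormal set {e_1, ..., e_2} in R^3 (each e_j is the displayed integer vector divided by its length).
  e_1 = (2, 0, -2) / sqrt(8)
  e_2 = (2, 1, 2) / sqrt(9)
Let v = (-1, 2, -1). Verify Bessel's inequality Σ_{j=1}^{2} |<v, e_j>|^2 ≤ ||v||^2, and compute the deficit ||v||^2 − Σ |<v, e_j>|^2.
Σ |<v, e_j>|^2 = 4/9; ||v||^2 = 6; deficit = 50/9

Write each e_j = u_j / sqrt(<u_j, u_j>) where u_j is the displayed integer vector. Then <v, e_j> = <v, u_j> / sqrt(<u_j, u_j>), so |<v, e_j>|^2 = <v, u_j>^2 / <u_j, u_j>.
Coefficients: <v, e_1> = 0/sqrt(8), <v, e_2> = -2/sqrt(9).
Square and sum: Σ |<v, e_j>|^2 = 4/9.
Compute ||v||^2 = v·v = 6.
Deficit = 6 − 4/9 = 50/9 ≥ 0, confirming Bessel's inequality. (The deficit equals ||v − Σ <v,e_j> e_j||^2, the squared distance from v to span{e_j}.)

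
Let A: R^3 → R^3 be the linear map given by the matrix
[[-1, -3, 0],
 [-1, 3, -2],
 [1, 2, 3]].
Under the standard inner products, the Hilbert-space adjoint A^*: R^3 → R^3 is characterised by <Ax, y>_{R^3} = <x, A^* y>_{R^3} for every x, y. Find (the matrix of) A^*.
A^* = A^T =
[[-1, -1, 1],
 [-3, 3, 2],
 [0, -2, 3]]

For real matrices with standard dot products, the defining identity <Ax, y> = <x, A^* y> gives (Ax)^T y = x^T (A^*) y, i.e. x^T A^T y = x^T (A^*) y. Since this holds for all x, y, we must have A^* = A^T. Therefore
A^* =
[[-1, -1, 1],
 [-3, 3, 2],
 [0, -2, 3]].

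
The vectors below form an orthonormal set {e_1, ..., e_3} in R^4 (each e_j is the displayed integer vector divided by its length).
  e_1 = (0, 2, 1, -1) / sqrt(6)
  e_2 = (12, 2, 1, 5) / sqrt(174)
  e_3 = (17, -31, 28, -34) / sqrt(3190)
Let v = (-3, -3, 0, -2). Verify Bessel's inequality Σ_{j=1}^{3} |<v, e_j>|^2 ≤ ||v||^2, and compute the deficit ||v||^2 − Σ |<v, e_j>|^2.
Σ |<v, e_j>|^2 = 22; ||v||^2 = 22; deficit = 0

Write each e_j = u_j / sqrt(<u_j, u_j>) where u_j is the displayed integer vector. Then <v, e_j> = <v, u_j> / sqrt(<u_j, u_j>), so |<v, e_j>|^2 = <v, u_j>^2 / <u_j, u_j>.
Coefficients: <v, e_1> = -4/sqrt(6), <v, e_2> = -52/sqrt(174), <v, e_3> = 110/sqrt(3190).
Square and sum: Σ |<v, e_j>|^2 = 22.
Compute ||v||^2 = v·v = 22.
Deficit = 22 − 22 = 0 ≥ 0, confirming Bessel's inequality. (The deficit equals ||v − Σ <v,e_j> e_j||^2, the squared distance from v to span{e_j}.)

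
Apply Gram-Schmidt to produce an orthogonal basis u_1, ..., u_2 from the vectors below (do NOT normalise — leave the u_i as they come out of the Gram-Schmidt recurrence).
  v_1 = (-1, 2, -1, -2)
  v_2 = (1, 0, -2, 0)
Orthogonal basis:
  u_1 = (-1, 2, -1, -2)
  u_2 = (11/10, -1/5, -19/10, 1/5)

Apply the Gram-Schmidt recurrence
  u_1 = v_1
  u_i = v_i − Σ_{j<i} ((v_i · u_j) / (u_j · u_j)) · u_j.

Step by step this gives:
  u_1 = (-1, 2, -1, -2)
  u_2 = (11/10, -1/5, -19/10, 1/5)

Orthogonality check:
  u_2 · u_1 = 0 (should be 0)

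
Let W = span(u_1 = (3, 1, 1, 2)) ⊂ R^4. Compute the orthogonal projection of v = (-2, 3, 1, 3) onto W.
proj_W(v) = (4/5, 4/15, 4/15, 8/15)

Set up U = [u_1 | ... | u_1] ∈ R^(4×1). The projector onto W = col(U) is P = U (U^T U)^(-1) U^T.
Compute U^T U =
  [15],
and U^T v = (4).
Solve U^T U · c = U^T v for the coefficients: c = (4/15). The projection is proj_W(v) = U c.
Check: (v - proj_W(v)) · u_1 = 0  (should be 0).
Result: proj_W(v) = (4/5, 4/15, 4/15, 8/15).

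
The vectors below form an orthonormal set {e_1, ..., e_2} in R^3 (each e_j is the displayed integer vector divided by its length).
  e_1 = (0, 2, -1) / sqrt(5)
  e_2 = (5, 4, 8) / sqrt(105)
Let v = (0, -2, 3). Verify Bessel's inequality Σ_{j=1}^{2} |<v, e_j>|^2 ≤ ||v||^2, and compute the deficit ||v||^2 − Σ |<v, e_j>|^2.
Σ |<v, e_j>|^2 = 257/21; ||v||^2 = 13; deficit = 16/21

Write each e_j = u_j / sqrt(<u_j, u_j>) where u_j is the displayed integer vector. Then <v, e_j> = <v, u_j> / sqrt(<u_j, u_j>), so |<v, e_j>|^2 = <v, u_j>^2 / <u_j, u_j>.
Coefficients: <v, e_1> = -7/sqrt(5), <v, e_2> = 16/sqrt(105).
Square and sum: Σ |<v, e_j>|^2 = 257/21.
Compute ||v||^2 = v·v = 13.
Deficit = 13 − 257/21 = 16/21 ≥ 0, confirming Bessel's inequality. (The deficit equals ||v − Σ <v,e_j> e_j||^2, the squared distance from v to span{e_j}.)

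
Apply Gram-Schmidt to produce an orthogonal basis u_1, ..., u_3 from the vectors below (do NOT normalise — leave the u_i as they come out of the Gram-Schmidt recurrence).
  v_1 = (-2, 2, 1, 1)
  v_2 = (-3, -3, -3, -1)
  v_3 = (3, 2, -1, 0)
Orthogonal basis:
  u_1 = (-2, 2, 1, 1)
  u_2 = (-19/5, -11/5, -13/5, -3/5)
  u_3 = (1/2, 3/2, -2, 0)

Apply the Gram-Schmidt recurrence
  u_1 = v_1
  u_i = v_i − Σ_{j<i} ((v_i · u_j) / (u_j · u_j)) · u_j.

Step by step this gives:
  u_1 = (-2, 2, 1, 1)
  u_2 = (-19/5, -11/5, -13/5, -3/5)
  u_3 = (1/2, 3/2, -2, 0)

Orthogonality check:
  u_2 · u_1 = 0 (should be 0)
  u_3 · u_1 = 0 (should be 0)
  u_3 · u_2 = 0 (should be 0)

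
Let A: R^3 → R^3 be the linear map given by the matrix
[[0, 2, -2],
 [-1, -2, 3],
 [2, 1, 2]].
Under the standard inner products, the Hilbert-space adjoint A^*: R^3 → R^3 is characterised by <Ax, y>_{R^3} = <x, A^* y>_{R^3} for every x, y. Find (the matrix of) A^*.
A^* = A^T =
[[0, -1, 2],
 [2, -2, 1],
 [-2, 3, 2]]

For real matrices with standard dot products, the defining identity <Ax, y> = <x, A^* y> gives (Ax)^T y = x^T (A^*) y, i.e. x^T A^T y = x^T (A^*) y. Since this holds for all x, y, we must have A^* = A^T. Therefore
A^* =
[[0, -1, 2],
 [2, -2, 1],
 [-2, 3, 2]].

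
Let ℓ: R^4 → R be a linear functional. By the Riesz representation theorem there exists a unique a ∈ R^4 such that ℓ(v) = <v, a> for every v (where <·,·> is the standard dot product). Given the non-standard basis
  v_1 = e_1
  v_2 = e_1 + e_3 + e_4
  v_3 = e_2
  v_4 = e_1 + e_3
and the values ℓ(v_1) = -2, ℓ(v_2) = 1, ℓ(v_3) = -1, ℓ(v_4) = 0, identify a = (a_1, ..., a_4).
a = (-2, -1, 2, 1)

Write a = (a_1, ..., a_4) in the standard basis. For each basis vector v_i, ℓ(v_i) = <v_i, a> is a linear equation in the a_j's. Collect the n equations into a matrix system V a = ℓ, where row i of V is v_i (expressed in the standard basis). Since V is invertible (lower-triangular with 1s on the diagonal, up to permutation), solve by back-substitution:
  V =
[[1, 0, 0, 0],
 [1, 0, 1, 1],
 [0, 1, 0, 0],
 [1, 0, 1, 0]]
  V a = (-2, 1, -1, 0)
Solving gives a = (-2, -1, 2, 1).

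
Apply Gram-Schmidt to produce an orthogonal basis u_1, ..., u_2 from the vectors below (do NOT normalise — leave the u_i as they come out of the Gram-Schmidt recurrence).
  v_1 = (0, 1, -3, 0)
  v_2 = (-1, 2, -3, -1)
Orthogonal basis:
  u_1 = (0, 1, -3, 0)
  u_2 = (-1, 9/10, 3/10, -1)

Apply the Gram-Schmidt recurrence
  u_1 = v_1
  u_i = v_i − Σ_{j<i} ((v_i · u_j) / (u_j · u_j)) · u_j.

Step by step this gives:
  u_1 = (0, 1, -3, 0)
  u_2 = (-1, 9/10, 3/10, -1)

Orthogonality check:
  u_2 · u_1 = 0 (should be 0)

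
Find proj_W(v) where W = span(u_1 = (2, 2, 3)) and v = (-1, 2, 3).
proj_W(v) = (22/17, 22/17, 33/17)

Set up U = [u_1 | ... | u_1] ∈ R^(3×1). The projector onto W = col(U) is P = U (U^T U)^(-1) U^T.
Compute U^T U =
  [17],
and U^T v = (11).
Solve U^T U · c = U^T v for the coefficients: c = (11/17). The projection is proj_W(v) = U c.
Check: (v - proj_W(v)) · u_1 = 0  (should be 0).
Result: proj_W(v) = (22/17, 22/17, 33/17).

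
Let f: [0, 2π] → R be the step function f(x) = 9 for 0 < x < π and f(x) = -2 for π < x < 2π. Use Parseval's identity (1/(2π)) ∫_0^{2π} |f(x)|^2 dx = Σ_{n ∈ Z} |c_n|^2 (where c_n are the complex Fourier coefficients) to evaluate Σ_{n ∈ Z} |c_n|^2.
Σ |c_n|^2 = 85/2

Parseval equates the L^2 energy of f (normalised by 1/(2π)) with the ℓ^2 sum of its Fourier coefficients: (1/(2π)) ∫_0^{2π} |f|^2 = Σ |c_n|^2.
Compute the left side: (1/(2π)) [∫_0^π 9^2 dx + ∫_π^{2π} (-2)^2 dx] = (1/(2π)) · (81π + 4π) = (81 + 4)/2 = 85/2.
So Σ_{n ∈ Z} |c_n|^2 = 85/2.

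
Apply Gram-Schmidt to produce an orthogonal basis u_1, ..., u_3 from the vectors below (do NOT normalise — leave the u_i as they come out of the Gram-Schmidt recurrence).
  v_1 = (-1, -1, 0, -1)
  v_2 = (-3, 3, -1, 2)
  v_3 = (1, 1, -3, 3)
Orthogonal basis:
  u_1 = (-1, -1, 0, -1)
  u_2 = (-11/3, 7/3, -1, 4/3)
  u_3 = (19/65, -83/65, -178/65, 64/65)

Apply the Gram-Schmidt recurrence
  u_1 = v_1
  u_i = v_i − Σ_{j<i} ((v_i · u_j) / (u_j · u_j)) · u_j.

Step by step this gives:
  u_1 = (-1, -1, 0, -1)
  u_2 = (-11/3, 7/3, -1, 4/3)
  u_3 = (19/65, -83/65, -178/65, 64/65)

Orthogonality check:
  u_2 · u_1 = 0 (should be 0)
  u_3 · u_1 = 0 (should be 0)
  u_3 · u_2 = 0 (should be 0)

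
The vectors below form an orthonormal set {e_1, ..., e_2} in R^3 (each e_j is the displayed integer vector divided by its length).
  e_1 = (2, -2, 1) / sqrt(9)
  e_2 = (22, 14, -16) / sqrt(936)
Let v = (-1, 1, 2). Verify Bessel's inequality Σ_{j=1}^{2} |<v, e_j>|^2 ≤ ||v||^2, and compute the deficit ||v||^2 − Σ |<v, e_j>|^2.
Σ |<v, e_j>|^2 = 28/13; ||v||^2 = 6; deficit = 50/13

Write each e_j = u_j / sqrt(<u_j, u_j>) where u_j is the displayed integer vector. Then <v, e_j> = <v, u_j> / sqrt(<u_j, u_j>), so |<v, e_j>|^2 = <v, u_j>^2 / <u_j, u_j>.
Coefficients: <v, e_1> = -2/sqrt(9), <v, e_2> = -40/sqrt(936).
Square and sum: Σ |<v, e_j>|^2 = 28/13.
Compute ||v||^2 = v·v = 6.
Deficit = 6 − 28/13 = 50/13 ≥ 0, confirming Bessel's inequality. (The deficit equals ||v − Σ <v,e_j> e_j||^2, the squared distance from v to span{e_j}.)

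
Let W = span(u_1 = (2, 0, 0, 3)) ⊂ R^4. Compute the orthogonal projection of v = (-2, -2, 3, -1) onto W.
proj_W(v) = (-14/13, 0, 0, -21/13)

Set up U = [u_1 | ... | u_1] ∈ R^(4×1). The projector onto W = col(U) is P = U (U^T U)^(-1) U^T.
Compute U^T U =
  [13],
and U^T v = (-7).
Solve U^T U · c = U^T v for the coefficients: c = (-7/13). The projection is proj_W(v) = U c.
Check: (v - proj_W(v)) · u_1 = 0  (should be 0).
Result: proj_W(v) = (-14/13, 0, 0, -21/13).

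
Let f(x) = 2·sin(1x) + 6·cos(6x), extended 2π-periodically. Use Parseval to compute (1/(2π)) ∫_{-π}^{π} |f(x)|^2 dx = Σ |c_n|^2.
Σ |c_n|^2 = 20

Expand |f|^2 and use orthogonality of {sin(nx), cos(mx)} on [-π, π]:
  ∫_{-π}^{π} sin(nx)^2 dx = π, ∫ cos(mx)^2 dx = π, and cross terms integrate to 0.
So ∫_{-π}^{π} f(x)^2 dx = 2^2 · π + 6^2 · π = (4 + 36)π.
Divide by 2π: (4 + 36)/2 = 20.
By Parseval, this equals Σ |c_n|^2.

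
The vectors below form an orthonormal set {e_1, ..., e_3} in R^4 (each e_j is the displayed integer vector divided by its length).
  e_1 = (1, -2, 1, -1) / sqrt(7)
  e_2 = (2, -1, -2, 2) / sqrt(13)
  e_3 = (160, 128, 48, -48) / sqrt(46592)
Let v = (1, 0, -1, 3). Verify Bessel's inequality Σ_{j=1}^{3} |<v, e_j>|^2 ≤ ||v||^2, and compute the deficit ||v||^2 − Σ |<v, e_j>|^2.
Σ |<v, e_j>|^2 = 9; ||v||^2 = 11; deficit = 2

Write each e_j = u_j / sqrt(<u_j, u_j>) where u_j is the displayed integer vector. Then <v, e_j> = <v, u_j> / sqrt(<u_j, u_j>), so |<v, e_j>|^2 = <v, u_j>^2 / <u_j, u_j>.
Coefficients: <v, e_1> = -3/sqrt(7), <v, e_2> = 10/sqrt(13), <v, e_3> = -32/sqrt(46592).
Square and sum: Σ |<v, e_j>|^2 = 9.
Compute ||v||^2 = v·v = 11.
Deficit = 11 − 9 = 2 ≥ 0, confirming Bessel's inequality. (The deficit equals ||v − Σ <v,e_j> e_j||^2, the squared distance from v to span{e_j}.)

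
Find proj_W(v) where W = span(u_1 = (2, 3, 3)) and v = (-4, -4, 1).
proj_W(v) = (-17/11, -51/22, -51/22)

Set up U = [u_1 | ... | u_1] ∈ R^(3×1). The projector onto W = col(U) is P = U (U^T U)^(-1) U^T.
Compute U^T U =
  [22],
and U^T v = (-17).
Solve U^T U · c = U^T v for the coefficients: c = (-17/22). The projection is proj_W(v) = U c.
Check: (v - proj_W(v)) · u_1 = 0  (should be 0).
Result: proj_W(v) = (-17/11, -51/22, -51/22).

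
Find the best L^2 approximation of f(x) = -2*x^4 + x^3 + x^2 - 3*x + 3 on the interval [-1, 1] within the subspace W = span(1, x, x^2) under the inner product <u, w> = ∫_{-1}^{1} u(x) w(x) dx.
g(x) = -5*x^2/7 - 12*x/5 + 111/35

The best approximation g ∈ W is the orthogonal projection of f onto W. Writing g = a_0 + a_1 x + a_2 x^2, the coefficients solve the normal equations G · a = b where
  G_{ij} = <φ_i, φ_j> and b_i = <f, φ_i>, with φ_0 = 1, φ_1 = x, φ_2 = x^2.
G =
  [2, 0, 2/3]
  [0, 2/3, 0]
  [2/3, 0, 2/5],
b = (88/15, -8/5, 64/35).
Solving gives a_0 = 111/35, a_1 = -12/5, a_2 = -5/7, so
  g(x) = -5*x^2/7 - 12*x/5 + 111/35.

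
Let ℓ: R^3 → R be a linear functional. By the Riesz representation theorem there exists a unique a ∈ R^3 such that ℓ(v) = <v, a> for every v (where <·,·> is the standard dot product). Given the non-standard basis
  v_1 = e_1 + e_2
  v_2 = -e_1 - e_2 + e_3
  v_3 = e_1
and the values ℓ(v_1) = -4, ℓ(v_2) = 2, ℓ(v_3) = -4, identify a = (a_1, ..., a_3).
a = (-4, 0, -2)

Write a = (a_1, ..., a_3) in the standard basis. For each basis vector v_i, ℓ(v_i) = <v_i, a> is a linear equation in the a_j's. Collect the n equations into a matrix system V a = ℓ, where row i of V is v_i (expressed in the standard basis). Since V is invertible (lower-triangular with 1s on the diagonal, up to permutation), solve by back-substitution:
  V =
[[1, 1, 0],
 [-1, -1, 1],
 [1, 0, 0]]
  V a = (-4, 2, -4)
Solving gives a = (-4, 0, -2).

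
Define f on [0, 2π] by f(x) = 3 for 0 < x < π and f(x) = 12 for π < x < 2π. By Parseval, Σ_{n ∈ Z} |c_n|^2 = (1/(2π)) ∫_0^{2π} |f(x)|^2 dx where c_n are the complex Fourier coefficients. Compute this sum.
Σ |c_n|^2 = 153/2

Parseval equates the L^2 energy of f (normalised by 1/(2π)) with the ℓ^2 sum of its Fourier coefficients: (1/(2π)) ∫_0^{2π} |f|^2 = Σ |c_n|^2.
Compute the left side: (1/(2π)) [∫_0^π 3^2 dx + ∫_π^{2π} 12^2 dx] = (1/(2π)) · (9π + 144π) = (9 + 144)/2 = 153/2.
So Σ_{n ∈ Z} |c_n|^2 = 153/2.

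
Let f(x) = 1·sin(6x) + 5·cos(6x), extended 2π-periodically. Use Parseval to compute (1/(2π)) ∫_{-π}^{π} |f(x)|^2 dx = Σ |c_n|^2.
Σ |c_n|^2 = 13

Expand |f|^2 and use orthogonality of {sin(nx), cos(mx)} on [-π, π]:
  ∫_{-π}^{π} sin(nx)^2 dx = π, ∫ cos(mx)^2 dx = π, and cross terms integrate to 0.
So ∫_{-π}^{π} f(x)^2 dx = 1^2 · π + 5^2 · π = (1 + 25)π.
Divide by 2π: (1 + 25)/2 = 13.
By Parseval, this equals Σ |c_n|^2.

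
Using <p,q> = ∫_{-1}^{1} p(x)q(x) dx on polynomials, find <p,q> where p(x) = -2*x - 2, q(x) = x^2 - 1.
<p,q> = 8/3

Expand the product: p(x)·q(x) = -2*x^3 - 2*x^2 + 2*x + 2.
∫_{-1}^{1} of each monomial x^k gives [2/(k+1) if k even, 0 if k odd]. Integrating term-by-term (or equivalently evaluating the antiderivative F(x) = -x^4/2 - 2*x^3/3 + x^2 + 2*x at the endpoints):
  F(1) − F(−1) = 11/6 − (-5/6) = 8/3.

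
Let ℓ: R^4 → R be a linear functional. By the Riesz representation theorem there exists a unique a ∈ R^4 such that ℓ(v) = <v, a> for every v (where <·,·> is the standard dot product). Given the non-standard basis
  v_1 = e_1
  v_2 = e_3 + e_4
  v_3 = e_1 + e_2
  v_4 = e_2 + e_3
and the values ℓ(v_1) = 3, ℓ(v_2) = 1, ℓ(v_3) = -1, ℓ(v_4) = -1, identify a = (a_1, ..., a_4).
a = (3, -4, 3, -2)

Write a = (a_1, ..., a_4) in the standard basis. For each basis vector v_i, ℓ(v_i) = <v_i, a> is a linear equation in the a_j's. Collect the n equations into a matrix system V a = ℓ, where row i of V is v_i (expressed in the standard basis). Since V is invertible (lower-triangular with 1s on the diagonal, up to permutation), solve by back-substitution:
  V =
[[1, 0, 0, 0],
 [0, 0, 1, 1],
 [1, 1, 0, 0],
 [0, 1, 1, 0]]
  V a = (3, 1, -1, -1)
Solving gives a = (3, -4, 3, -2).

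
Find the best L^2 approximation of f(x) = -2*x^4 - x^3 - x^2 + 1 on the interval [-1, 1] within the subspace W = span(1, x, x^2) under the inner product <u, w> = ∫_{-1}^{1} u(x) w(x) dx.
g(x) = -19*x^2/7 - 3*x/5 + 41/35

The best approximation g ∈ W is the orthogonal projection of f onto W. Writing g = a_0 + a_1 x + a_2 x^2, the coefficients solve the normal equations G · a = b where
  G_{ij} = <φ_i, φ_j> and b_i = <f, φ_i>, with φ_0 = 1, φ_1 = x, φ_2 = x^2.
G =
  [2, 0, 2/3]
  [0, 2/3, 0]
  [2/3, 0, 2/5],
b = (8/15, -2/5, -32/105).
Solving gives a_0 = 41/35, a_1 = -3/5, a_2 = -19/7, so
  g(x) = -19*x^2/7 - 3*x/5 + 41/35.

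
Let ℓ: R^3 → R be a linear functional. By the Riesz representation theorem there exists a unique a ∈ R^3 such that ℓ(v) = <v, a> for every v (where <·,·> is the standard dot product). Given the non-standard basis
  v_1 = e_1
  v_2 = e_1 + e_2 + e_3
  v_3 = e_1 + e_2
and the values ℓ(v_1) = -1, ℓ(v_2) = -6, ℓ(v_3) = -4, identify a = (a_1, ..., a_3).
a = (-1, -3, -2)

Write a = (a_1, ..., a_3) in the standard basis. For each basis vector v_i, ℓ(v_i) = <v_i, a> is a linear equation in the a_j's. Collect the n equations into a matrix system V a = ℓ, where row i of V is v_i (expressed in the standard basis). Since V is invertible (lower-triangular with 1s on the diagonal, up to permutation), solve by back-substitution:
  V =
[[1, 0, 0],
 [1, 1, 1],
 [1, 1, 0]]
  V a = (-1, -6, -4)
Solving gives a = (-1, -3, -2).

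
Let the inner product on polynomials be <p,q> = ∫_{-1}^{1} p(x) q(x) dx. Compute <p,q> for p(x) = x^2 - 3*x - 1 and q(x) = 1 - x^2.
<p,q> = -16/15

Expand the product: p(x)·q(x) = -x^4 + 3*x^3 + 2*x^2 - 3*x - 1.
∫_{-1}^{1} of each monomial x^k gives [2/(k+1) if k even, 0 if k odd]. Integrating term-by-term (or equivalently evaluating the antiderivative F(x) = -x^5/5 + 3*x^4/4 + 2*x^3/3 - 3*x^2/2 - x at the endpoints):
  F(1) − F(−1) = -77/60 − (-13/60) = -16/15.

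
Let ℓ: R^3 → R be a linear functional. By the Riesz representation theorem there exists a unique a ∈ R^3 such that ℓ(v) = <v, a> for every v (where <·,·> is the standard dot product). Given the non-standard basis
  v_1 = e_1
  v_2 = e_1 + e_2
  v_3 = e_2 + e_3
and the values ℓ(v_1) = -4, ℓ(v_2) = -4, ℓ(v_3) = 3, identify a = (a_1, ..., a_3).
a = (-4, 0, 3)

Write a = (a_1, ..., a_3) in the standard basis. For each basis vector v_i, ℓ(v_i) = <v_i, a> is a linear equation in the a_j's. Collect the n equations into a matrix system V a = ℓ, where row i of V is v_i (expressed in the standard basis). Since V is invertible (lower-triangular with 1s on the diagonal, up to permutation), solve by back-substitution:
  V =
[[1, 0, 0],
 [1, 1, 0],
 [0, 1, 1]]
  V a = (-4, -4, 3)
Solving gives a = (-4, 0, 3).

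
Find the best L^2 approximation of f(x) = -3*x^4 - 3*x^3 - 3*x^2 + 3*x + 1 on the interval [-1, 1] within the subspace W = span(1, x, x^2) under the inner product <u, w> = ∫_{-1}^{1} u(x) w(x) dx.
g(x) = -39*x^2/7 + 6*x/5 + 44/35

The best approximation g ∈ W is the orthogonal projection of f onto W. Writing g = a_0 + a_1 x + a_2 x^2, the coefficients solve the normal equations G · a = b where
  G_{ij} = <φ_i, φ_j> and b_i = <f, φ_i>, with φ_0 = 1, φ_1 = x, φ_2 = x^2.
G =
  [2, 0, 2/3]
  [0, 2/3, 0]
  [2/3, 0, 2/5],
b = (-6/5, 4/5, -146/105).
Solving gives a_0 = 44/35, a_1 = 6/5, a_2 = -39/7, so
  g(x) = -39*x^2/7 + 6*x/5 + 44/35.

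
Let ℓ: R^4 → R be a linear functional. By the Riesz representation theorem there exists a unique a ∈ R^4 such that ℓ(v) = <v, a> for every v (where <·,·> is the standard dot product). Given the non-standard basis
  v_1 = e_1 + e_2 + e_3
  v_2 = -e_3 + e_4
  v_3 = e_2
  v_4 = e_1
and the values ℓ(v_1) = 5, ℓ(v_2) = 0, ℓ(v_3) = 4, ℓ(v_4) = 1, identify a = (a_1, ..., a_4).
a = (1, 4, 0, 0)

Write a = (a_1, ..., a_4) in the standard basis. For each basis vector v_i, ℓ(v_i) = <v_i, a> is a linear equation in the a_j's. Collect the n equations into a matrix system V a = ℓ, where row i of V is v_i (expressed in the standard basis). Since V is invertible (lower-triangular with 1s on the diagonal, up to permutation), solve by back-substitution:
  V =
[[1, 1, 1, 0],
 [0, 0, -1, 1],
 [0, 1, 0, 0],
 [1, 0, 0, 0]]
  V a = (5, 0, 4, 1)
Solving gives a = (1, 4, 0, 0).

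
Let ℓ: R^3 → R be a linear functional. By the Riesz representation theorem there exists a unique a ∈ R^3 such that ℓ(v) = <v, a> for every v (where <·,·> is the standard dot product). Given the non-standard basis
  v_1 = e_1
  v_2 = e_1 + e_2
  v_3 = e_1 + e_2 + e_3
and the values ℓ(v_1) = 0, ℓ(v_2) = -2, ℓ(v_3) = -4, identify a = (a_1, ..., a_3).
a = (0, -2, -2)

Write a = (a_1, ..., a_3) in the standard basis. For each basis vector v_i, ℓ(v_i) = <v_i, a> is a linear equation in the a_j's. Collect the n equations into a matrix system V a = ℓ, where row i of V is v_i (expressed in the standard basis). Since V is invertible (lower-triangular with 1s on the diagonal, up to permutation), solve by back-substitution:
  V =
[[1, 0, 0],
 [1, 1, 0],
 [1, 1, 1]]
  V a = (0, -2, -4)
Solving gives a = (0, -2, -2).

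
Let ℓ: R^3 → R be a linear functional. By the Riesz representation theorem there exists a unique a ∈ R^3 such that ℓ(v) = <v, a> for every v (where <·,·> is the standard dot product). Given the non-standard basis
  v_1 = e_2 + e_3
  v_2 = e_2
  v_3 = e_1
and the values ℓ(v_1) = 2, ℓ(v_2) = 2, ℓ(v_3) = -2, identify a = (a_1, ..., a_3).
a = (-2, 2, 0)

Write a = (a_1, ..., a_3) in the standard basis. For each basis vector v_i, ℓ(v_i) = <v_i, a> is a linear equation in the a_j's. Collect the n equations into a matrix system V a = ℓ, where row i of V is v_i (expressed in the standard basis). Since V is invertible (lower-triangular with 1s on the diagonal, up to permutation), solve by back-substitution:
  V =
[[0, 1, 1],
 [0, 1, 0],
 [1, 0, 0]]
  V a = (2, 2, -2)
Solving gives a = (-2, 2, 0).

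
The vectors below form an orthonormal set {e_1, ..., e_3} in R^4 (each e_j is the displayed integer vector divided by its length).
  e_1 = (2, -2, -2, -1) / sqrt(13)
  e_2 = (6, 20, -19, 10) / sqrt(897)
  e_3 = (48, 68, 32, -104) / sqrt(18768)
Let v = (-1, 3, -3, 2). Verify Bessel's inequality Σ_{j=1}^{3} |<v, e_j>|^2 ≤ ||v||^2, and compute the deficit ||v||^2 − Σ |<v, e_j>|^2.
Σ |<v, e_j>|^2 = 366/17; ||v||^2 = 23; deficit = 25/17

Write each e_j = u_j / sqrt(<u_j, u_j>) where u_j is the displayed integer vector. Then <v, e_j> = <v, u_j> / sqrt(<u_j, u_j>), so |<v, e_j>|^2 = <v, u_j>^2 / <u_j, u_j>.
Coefficients: <v, e_1> = -4/sqrt(13), <v, e_2> = 131/sqrt(897), <v, e_3> = -148/sqrt(18768).
Square and sum: Σ |<v, e_j>|^2 = 366/17.
Compute ||v||^2 = v·v = 23.
Deficit = 23 − 366/17 = 25/17 ≥ 0, confirming Bessel's inequality. (The deficit equals ||v − Σ <v,e_j> e_j||^2, the squared distance from v to span{e_j}.)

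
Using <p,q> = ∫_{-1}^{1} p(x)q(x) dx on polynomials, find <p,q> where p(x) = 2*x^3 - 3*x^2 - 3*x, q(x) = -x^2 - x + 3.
<p,q> = -18/5

Expand the product: p(x)·q(x) = -2*x^5 + x^4 + 12*x^3 - 6*x^2 - 9*x.
∫_{-1}^{1} of each monomial x^k gives [2/(k+1) if k even, 0 if k odd]. Integrating term-by-term (or equivalently evaluating the antiderivative F(x) = -x^6/3 + x^5/5 + 3*x^4 - 2*x^3 - 9*x^2/2 at the endpoints):
  F(1) − F(−1) = -109/30 − (-1/30) = -18/5.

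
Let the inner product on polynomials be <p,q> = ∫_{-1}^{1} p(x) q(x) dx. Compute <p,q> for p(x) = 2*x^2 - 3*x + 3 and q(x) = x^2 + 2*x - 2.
<p,q> = -238/15

Expand the product: p(x)·q(x) = 2*x^4 + x^3 - 7*x^2 + 12*x - 6.
∫_{-1}^{1} of each monomial x^k gives [2/(k+1) if k even, 0 if k odd]. Integrating term-by-term (or equivalently evaluating the antiderivative F(x) = 2*x^5/5 + x^4/4 - 7*x^3/3 + 6*x^2 - 6*x at the endpoints):
  F(1) − F(−1) = -101/60 − (851/60) = -238/15.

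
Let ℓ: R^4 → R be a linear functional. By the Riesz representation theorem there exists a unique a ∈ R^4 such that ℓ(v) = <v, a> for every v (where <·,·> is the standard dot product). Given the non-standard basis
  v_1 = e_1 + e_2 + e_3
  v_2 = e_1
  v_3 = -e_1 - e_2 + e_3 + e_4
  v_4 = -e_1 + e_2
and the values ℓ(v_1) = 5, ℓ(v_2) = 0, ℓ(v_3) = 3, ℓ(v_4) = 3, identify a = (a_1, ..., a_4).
a = (0, 3, 2, 4)

Write a = (a_1, ..., a_4) in the standard basis. For each basis vector v_i, ℓ(v_i) = <v_i, a> is a linear equation in the a_j's. Collect the n equations into a matrix system V a = ℓ, where row i of V is v_i (expressed in the standard basis). Since V is invertible (lower-triangular with 1s on the diagonal, up to permutation), solve by back-substitution:
  V =
[[1, 1, 1, 0],
 [1, 0, 0, 0],
 [-1, -1, 1, 1],
 [-1, 1, 0, 0]]
  V a = (5, 0, 3, 3)
Solving gives a = (0, 3, 2, 4).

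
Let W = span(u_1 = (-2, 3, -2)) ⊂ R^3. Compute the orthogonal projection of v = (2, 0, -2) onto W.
proj_W(v) = (0, 0, 0)

Set up U = [u_1 | ... | u_1] ∈ R^(3×1). The projector onto W = col(U) is P = U (U^T U)^(-1) U^T.
Compute U^T U =
  [17],
and U^T v = (0).
Solve U^T U · c = U^T v for the coefficients: c = (0). The projection is proj_W(v) = U c.
Check: (v - proj_W(v)) · u_1 = 0  (should be 0).
Result: proj_W(v) = (0, 0, 0).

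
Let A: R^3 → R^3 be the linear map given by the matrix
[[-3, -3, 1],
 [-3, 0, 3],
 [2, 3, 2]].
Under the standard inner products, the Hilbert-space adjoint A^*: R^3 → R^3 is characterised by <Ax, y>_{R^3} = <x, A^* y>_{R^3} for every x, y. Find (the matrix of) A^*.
A^* = A^T =
[[-3, -3, 2],
 [-3, 0, 3],
 [1, 3, 2]]

For real matrices with standard dot products, the defining identity <Ax, y> = <x, A^* y> gives (Ax)^T y = x^T (A^*) y, i.e. x^T A^T y = x^T (A^*) y. Since this holds for all x, y, we must have A^* = A^T. Therefore
A^* =
[[-3, -3, 2],
 [-3, 0, 3],
 [1, 3, 2]].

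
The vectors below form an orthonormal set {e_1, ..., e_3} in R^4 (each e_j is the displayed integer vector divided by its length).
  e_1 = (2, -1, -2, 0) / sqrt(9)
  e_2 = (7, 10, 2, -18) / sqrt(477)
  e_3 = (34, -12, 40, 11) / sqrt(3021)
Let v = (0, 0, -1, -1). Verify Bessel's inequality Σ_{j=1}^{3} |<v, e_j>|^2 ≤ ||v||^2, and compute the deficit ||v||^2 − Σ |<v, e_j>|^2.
Σ |<v, e_j>|^2 = 35/19; ||v||^2 = 2; deficit = 3/19

Write each e_j = u_j / sqrt(<u_j, u_j>) where u_j is the displayed integer vector. Then <v, e_j> = <v, u_j> / sqrt(<u_j, u_j>), so |<v, e_j>|^2 = <v, u_j>^2 / <u_j, u_j>.
Coefficients: <v, e_1> = 2/sqrt(9), <v, e_2> = 16/sqrt(477), <v, e_3> = -51/sqrt(3021).
Square and sum: Σ |<v, e_j>|^2 = 35/19.
Compute ||v||^2 = v·v = 2.
Deficit = 2 − 35/19 = 3/19 ≥ 0, confirming Bessel's inequality. (The deficit equals ||v − Σ <v,e_j> e_j||^2, the squared distance from v to span{e_j}.)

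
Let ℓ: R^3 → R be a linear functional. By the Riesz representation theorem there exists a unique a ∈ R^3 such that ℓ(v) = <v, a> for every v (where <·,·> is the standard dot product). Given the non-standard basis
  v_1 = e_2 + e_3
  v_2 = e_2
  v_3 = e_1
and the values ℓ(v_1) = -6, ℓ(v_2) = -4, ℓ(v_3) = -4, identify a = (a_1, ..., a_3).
a = (-4, -4, -2)

Write a = (a_1, ..., a_3) in the standard basis. For each basis vector v_i, ℓ(v_i) = <v_i, a> is a linear equation in the a_j's. Collect the n equations into a matrix system V a = ℓ, where row i of V is v_i (expressed in the standard basis). Since V is invertible (lower-triangular with 1s on the diagonal, up to permutation), solve by back-substitution:
  V =
[[0, 1, 1],
 [0, 1, 0],
 [1, 0, 0]]
  V a = (-6, -4, -4)
Solving gives a = (-4, -4, -2).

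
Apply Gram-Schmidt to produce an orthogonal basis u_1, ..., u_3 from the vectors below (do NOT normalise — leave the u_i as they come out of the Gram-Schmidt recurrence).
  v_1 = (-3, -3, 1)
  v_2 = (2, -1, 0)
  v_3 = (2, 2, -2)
Orthogonal basis:
  u_1 = (-3, -3, 1)
  u_2 = (29/19, -28/19, 3/19)
  u_3 = (-6/43, -12/43, -54/43)

Apply the Gram-Schmidt recurrence
  u_1 = v_1
  u_i = v_i − Σ_{j<i} ((v_i · u_j) / (u_j · u_j)) · u_j.

Step by step this gives:
  u_1 = (-3, -3, 1)
  u_2 = (29/19, -28/19, 3/19)
  u_3 = (-6/43, -12/43, -54/43)

Orthogonality check:
  u_2 · u_1 = 0 (should be 0)
  u_3 · u_1 = 0 (should be 0)
  u_3 · u_2 = 0 (should be 0)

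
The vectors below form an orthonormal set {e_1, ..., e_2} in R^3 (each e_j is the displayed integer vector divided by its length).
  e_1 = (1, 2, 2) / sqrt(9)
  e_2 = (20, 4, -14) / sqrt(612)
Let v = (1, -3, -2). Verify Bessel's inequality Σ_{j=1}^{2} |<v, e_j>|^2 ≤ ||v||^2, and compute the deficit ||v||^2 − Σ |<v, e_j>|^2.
Σ |<v, e_j>|^2 = 189/17; ||v||^2 = 14; deficit = 49/17

Write each e_j = u_j / sqrt(<u_j, u_j>) where u_j is the displayed integer vector. Then <v, e_j> = <v, u_j> / sqrt(<u_j, u_j>), so |<v, e_j>|^2 = <v, u_j>^2 / <u_j, u_j>.
Coefficients: <v, e_1> = -9/sqrt(9), <v, e_2> = 36/sqrt(612).
Square and sum: Σ |<v, e_j>|^2 = 189/17.
Compute ||v||^2 = v·v = 14.
Deficit = 14 − 189/17 = 49/17 ≥ 0, confirming Bessel's inequality. (The deficit equals ||v − Σ <v,e_j> e_j||^2, the squared distance from v to span{e_j}.)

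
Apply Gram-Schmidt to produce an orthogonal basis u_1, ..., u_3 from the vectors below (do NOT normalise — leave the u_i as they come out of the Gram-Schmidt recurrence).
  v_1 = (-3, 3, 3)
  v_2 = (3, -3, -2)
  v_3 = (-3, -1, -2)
Orthogonal basis:
  u_1 = (-3, 3, 3)
  u_2 = (1/3, -1/3, 2/3)
  u_3 = (-2, -2, 0)

Apply the Gram-Schmidt recurrence
  u_1 = v_1
  u_i = v_i − Σ_{j<i} ((v_i · u_j) / (u_j · u_j)) · u_j.

Step by step this gives:
  u_1 = (-3, 3, 3)
  u_2 = (1/3, -1/3, 2/3)
  u_3 = (-2, -2, 0)

Orthogonality check:
  u_2 · u_1 = 0 (should be 0)
  u_3 · u_1 = 0 (should be 0)
  u_3 · u_2 = 0 (should be 0)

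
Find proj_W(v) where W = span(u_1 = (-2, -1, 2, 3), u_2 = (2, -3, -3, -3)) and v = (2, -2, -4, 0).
proj_W(v) = (194/151, -375/151, -312/151, -291/151)

Set up U = [u_1 | ... | u_2] ∈ R^(4×2). The projector onto W = col(U) is P = U (U^T U)^(-1) U^T.
Compute U^T U =
  [18, -16]
  [-16, 31],
and U^T v = (-10, 22).
Solve U^T U · c = U^T v for the coefficients: c = (21/151, 118/151). The projection is proj_W(v) = U c.
Check: (v - proj_W(v)) · u_1 = 0  (should be 0).
Check: (v - proj_W(v)) · u_2 = 0  (should be 0).
Result: proj_W(v) = (194/151, -375/151, -312/151, -291/151).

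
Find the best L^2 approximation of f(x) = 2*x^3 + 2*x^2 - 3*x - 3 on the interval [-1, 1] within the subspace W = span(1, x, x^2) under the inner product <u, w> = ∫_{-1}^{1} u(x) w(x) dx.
g(x) = 2*x^2 - 9*x/5 - 3

The best approximation g ∈ W is the orthogonal projection of f onto W. Writing g = a_0 + a_1 x + a_2 x^2, the coefficients solve the normal equations G · a = b where
  G_{ij} = <φ_i, φ_j> and b_i = <f, φ_i>, with φ_0 = 1, φ_1 = x, φ_2 = x^2.
G =
  [2, 0, 2/3]
  [0, 2/3, 0]
  [2/3, 0, 2/5],
b = (-14/3, -6/5, -6/5).
Solving gives a_0 = -3, a_1 = -9/5, a_2 = 2, so
  g(x) = 2*x^2 - 9*x/5 - 3.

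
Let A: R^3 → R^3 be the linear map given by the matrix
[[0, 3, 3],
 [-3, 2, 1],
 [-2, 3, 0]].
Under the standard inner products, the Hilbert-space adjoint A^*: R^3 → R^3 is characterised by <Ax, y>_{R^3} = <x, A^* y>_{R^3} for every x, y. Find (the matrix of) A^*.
A^* = A^T =
[[0, -3, -2],
 [3, 2, 3],
 [3, 1, 0]]

For real matrices with standard dot products, the defining identity <Ax, y> = <x, A^* y> gives (Ax)^T y = x^T (A^*) y, i.e. x^T A^T y = x^T (A^*) y. Since this holds for all x, y, we must have A^* = A^T. Therefore
A^* =
[[0, -3, -2],
 [3, 2, 3],
 [3, 1, 0]].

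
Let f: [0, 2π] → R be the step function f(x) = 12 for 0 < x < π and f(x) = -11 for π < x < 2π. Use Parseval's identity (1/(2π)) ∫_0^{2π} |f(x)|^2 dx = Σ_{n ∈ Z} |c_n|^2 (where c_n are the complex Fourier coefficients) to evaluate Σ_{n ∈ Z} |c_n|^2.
Σ |c_n|^2 = 265/2

Parseval equates the L^2 energy of f (normalised by 1/(2π)) with the ℓ^2 sum of its Fourier coefficients: (1/(2π)) ∫_0^{2π} |f|^2 = Σ |c_n|^2.
Compute the left side: (1/(2π)) [∫_0^π 12^2 dx + ∫_π^{2π} (-11)^2 dx] = (1/(2π)) · (144π + 121π) = (144 + 121)/2 = 265/2.
So Σ_{n ∈ Z} |c_n|^2 = 265/2.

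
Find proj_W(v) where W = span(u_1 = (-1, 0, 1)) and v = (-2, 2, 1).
proj_W(v) = (-3/2, 0, 3/2)

Set up U = [u_1 | ... | u_1] ∈ R^(3×1). The projector onto W = col(U) is P = U (U^T U)^(-1) U^T.
Compute U^T U =
  [2],
and U^T v = (3).
Solve U^T U · c = U^T v for the coefficients: c = (3/2). The projection is proj_W(v) = U c.
Check: (v - proj_W(v)) · u_1 = 0  (should be 0).
Result: proj_W(v) = (-3/2, 0, 3/2).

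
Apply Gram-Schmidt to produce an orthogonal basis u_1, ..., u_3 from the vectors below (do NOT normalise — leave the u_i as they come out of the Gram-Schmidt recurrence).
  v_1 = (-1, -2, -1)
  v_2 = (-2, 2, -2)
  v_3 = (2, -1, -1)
Orthogonal basis:
  u_1 = (-1, -2, -1)
  u_2 = (-2, 2, -2)
  u_3 = (3/2, 0, -3/2)

Apply the Gram-Schmidt recurrence
  u_1 = v_1
  u_i = v_i − Σ_{j<i} ((v_i · u_j) / (u_j · u_j)) · u_j.

Step by step this gives:
  u_1 = (-1, -2, -1)
  u_2 = (-2, 2, -2)
  u_3 = (3/2, 0, -3/2)

Orthogonality check:
  u_2 · u_1 = 0 (should be 0)
  u_3 · u_1 = 0 (should be 0)
  u_3 · u_2 = 0 (should be 0)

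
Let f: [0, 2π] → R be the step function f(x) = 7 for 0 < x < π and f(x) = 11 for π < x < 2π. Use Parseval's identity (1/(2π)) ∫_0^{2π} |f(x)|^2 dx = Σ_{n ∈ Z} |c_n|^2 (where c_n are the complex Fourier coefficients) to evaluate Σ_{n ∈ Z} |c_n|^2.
Σ |c_n|^2 = 85

Parseval equates the L^2 energy of f (normalised by 1/(2π)) with the ℓ^2 sum of its Fourier coefficients: (1/(2π)) ∫_0^{2π} |f|^2 = Σ |c_n|^2.
Compute the left side: (1/(2π)) [∫_0^π 7^2 dx + ∫_π^{2π} 11^2 dx] = (1/(2π)) · (49π + 121π) = (49 + 121)/2 = 85.
So Σ_{n ∈ Z} |c_n|^2 = 85.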